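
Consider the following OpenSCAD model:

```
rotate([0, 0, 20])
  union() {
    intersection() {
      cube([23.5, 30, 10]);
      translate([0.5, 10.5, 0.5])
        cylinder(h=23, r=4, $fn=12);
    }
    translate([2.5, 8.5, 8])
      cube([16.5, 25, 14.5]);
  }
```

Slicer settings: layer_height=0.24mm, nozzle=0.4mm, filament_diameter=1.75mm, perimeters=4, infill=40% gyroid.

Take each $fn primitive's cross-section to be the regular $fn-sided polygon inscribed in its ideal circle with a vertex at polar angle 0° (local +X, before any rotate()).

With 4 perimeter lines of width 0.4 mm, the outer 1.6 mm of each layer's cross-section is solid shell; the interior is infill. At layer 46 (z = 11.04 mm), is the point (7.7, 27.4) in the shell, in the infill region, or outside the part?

infill

At z = 11.04 mm: the cube is absent (z outside [0, 10]); the r=4 cylinder at (0.5, 10.5) contributes a regular 12-gon of circumradius 4; After intersecting: at least one operand is absent at this height, so nothing remains; the 16.5×25 cube at (2.5, 8.5) contributes its full rectangle; Merging all regions: only the 16.5×25 cube at (2.5, 8.5) is present, so the union is just that shape — 1 connected region; (whole slice rotated 20° about Z — lengths, areas and connectivity unchanged). Overall, the cross-section is a single solid region. Undo the 20° rotation: the query point maps to (16.607, 23.114) in the un-rotated model frame. The nearest boundary edge runs (19.00, 8.50)→(19.00, 33.50); distance from the point to it = 2.39 mm. The point is inside the cross-section and 2.39 mm from the nearest boundary — more than the 1.6 mm shell width (4 × 0.4), so it's in the infill interior.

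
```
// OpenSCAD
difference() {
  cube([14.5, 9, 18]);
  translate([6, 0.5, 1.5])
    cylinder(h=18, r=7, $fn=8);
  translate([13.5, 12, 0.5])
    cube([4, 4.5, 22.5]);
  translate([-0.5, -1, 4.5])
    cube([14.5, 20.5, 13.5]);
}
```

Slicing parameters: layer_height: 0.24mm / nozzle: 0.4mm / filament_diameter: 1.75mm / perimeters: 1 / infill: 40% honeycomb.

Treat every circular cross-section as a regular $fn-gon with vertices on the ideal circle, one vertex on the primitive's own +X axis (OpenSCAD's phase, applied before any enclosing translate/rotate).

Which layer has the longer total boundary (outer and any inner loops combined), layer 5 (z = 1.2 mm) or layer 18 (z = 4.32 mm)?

layer 18 (z = 4.32 mm)

Layer 5 (z = 1.2): the 14.5×9 cube contributes its full rectangle (perimeter 47.00 mm); the cylinder at (6, 0.5) is not intersected at this z (z outside [1.5, 19.5]); the cube at (13.5, 12) (footprint 4×4.5) is included at this height (perimeter 17.00 mm); the cube at (-0.5, -1) is absent (z outside [4.5, 18]); Subtracting the remaining from the first: starting from the 14.5×9 cube, the 4×4.5 cube at (13.5, 12) misses the remaining region (no effect) — boundary = 47.00 mm. So its perimeter = 47.00 mm. Layer 18 (z = 4.32): the cube is present — its section is the full 14.5×9 rectangle (perimeter 47.00 mm); the cylinder at (6, 0.5): section is a regular 8-gon, circumradius r=7 (perimeter = 2·8·7.000·sin(180°/8) = 42.86 mm); the cube at (13.5, 12) (footprint 4×4.5) is included at this height (perimeter 17.00 mm); the cube at (-0.5, -1) is not intersected at this z (z outside [4.5, 18]); After the difference (first − rest): starting from the 14.5×9 cube, the r=7 cylinder at (6, 0.5) partially overlaps it — only the 74.54 mm² overlap (of its 138.59 mm²) is removed, clipping the outline; the 4×4.5 cube at (13.5, 12) misses the remaining region (no effect) — boundary = 50.65 mm. So its perimeter = 50.65 mm. Layer 18 is larger (50.65 vs 47.00 mm).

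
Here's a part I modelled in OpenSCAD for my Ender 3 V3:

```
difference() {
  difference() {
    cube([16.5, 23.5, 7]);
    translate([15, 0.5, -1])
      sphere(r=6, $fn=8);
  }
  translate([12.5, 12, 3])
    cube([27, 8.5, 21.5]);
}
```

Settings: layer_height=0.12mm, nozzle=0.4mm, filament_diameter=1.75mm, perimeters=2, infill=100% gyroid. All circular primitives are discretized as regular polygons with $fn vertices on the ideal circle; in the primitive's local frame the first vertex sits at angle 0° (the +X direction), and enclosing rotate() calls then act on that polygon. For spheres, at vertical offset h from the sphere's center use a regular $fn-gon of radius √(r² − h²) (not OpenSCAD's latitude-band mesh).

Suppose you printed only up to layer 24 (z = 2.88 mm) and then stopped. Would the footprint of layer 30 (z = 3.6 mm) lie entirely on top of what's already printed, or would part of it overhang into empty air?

part overhangs

Compare the two slices. At z = 2.88: the cube is present — its section is the full 16.5×23.5 rectangle (area 387.75 mm²); the sphere at (15, 0.5): section is a regular 8-gon, circumradius = √(r²−h²) = √(6²−3.88²) = 4.577 (area = (8/2)·4.577²·sin(360°/8) = 59.24 mm²); Subtracting the remaining from the first: starting from the 16.5×23.5 cube (387.75 mm²), the r=6 sphere at (15, 0.5) partially overlaps it — only the 24.20 mm² overlap (of its 59.24 mm²) is removed, clipping the outline — area = 363.55 mm²; the cube at (12.5, 12) does not reach this height (z outside [3, 24.5]); Taking the first minus the rest: none of the subtracted shapes is present at this height, so that combined region is unchanged — area = 363.55 mm². At z = 3.6: the cube (footprint 16.5×23.5) is included at this height (area 387.75 mm²); the r=6 sphere at (15, 0.5) slices to a regular 8-gon of circumradius 3.852 (√(r²−h²) with h=4.6 from center) (area = (8/2)·3.852²·sin(360°/8) = 41.97 mm²); After the difference (first − rest): starting from the 16.5×23.5 cube (387.75 mm²), the r=6 sphere at (15, 0.5) partially overlaps it — only the 18.43 mm² overlap (of its 41.97 mm²) is removed, clipping the outline — area = 369.32 mm²; the cube at (12.5, 12) is present — its section is the full 27×8.5 rectangle (area 229.50 mm²); After the difference (first − rest): starting from that combined region (369.32 mm²), the 27×8.5 cube at (12.5, 12) partially overlaps it — only the 34.00 mm² overlap (of its 229.50 mm²) is removed, clipping the outline — area = 335.32 mm². Checking containment: at z = 3.6 the cross-section extends beyond the z = 2.88 cross-section by about 5.77 mm².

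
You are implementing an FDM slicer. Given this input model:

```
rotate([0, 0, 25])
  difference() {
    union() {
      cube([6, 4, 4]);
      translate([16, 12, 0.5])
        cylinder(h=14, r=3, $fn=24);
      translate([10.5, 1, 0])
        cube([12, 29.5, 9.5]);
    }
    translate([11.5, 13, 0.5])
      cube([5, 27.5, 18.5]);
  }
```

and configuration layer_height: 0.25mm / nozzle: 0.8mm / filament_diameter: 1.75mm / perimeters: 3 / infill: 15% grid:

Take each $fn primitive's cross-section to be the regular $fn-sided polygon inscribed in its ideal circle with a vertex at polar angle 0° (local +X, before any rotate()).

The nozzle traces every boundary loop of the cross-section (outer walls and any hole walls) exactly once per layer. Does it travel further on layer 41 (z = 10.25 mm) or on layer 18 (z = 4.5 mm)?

layer 18 (z = 4.5 mm)

Layer 41 (z = 10.25): the cube does not reach this height (z outside [0, 4]); the r=3 cylinder at (16, 12) gives a regular 24-gon of circumradius 3 (constant along its height) (perimeter = 2·24·3.000·sin(180°/24) = 18.80 mm); the cube at (10.5, 1) is absent (z outside [0, 9.5]); Combining (union): only the r=3 cylinder at (16, 12) is present, so the union is just that shape — boundary = 18.80 mm; the cube at (11.5, 13) (footprint 5×27.5) is included at this height (perimeter 65.00 mm); After the difference (first − rest): starting from that combined region, the 5×27.5 cube at (11.5, 13) partially overlaps it — only the 5.04 mm² overlap (of its 137.50 mm²) is removed, clipping the outline — boundary = 19.86 mm; (whole slice rotated 25° about Z — lengths, areas and connectivity unchanged). So its perimeter = 19.86 mm. Layer 18 (z = 4.5): the cube is absent (z outside [0, 4]); the cylinder at (16, 12): section is a regular 24-gon, circumradius r=3 (perimeter = 2·24·3.000·sin(180°/24) = 18.80 mm); the cube at (10.5, 1) is present — its section is the full 12×29.5 rectangle (perimeter 83.00 mm); Taking the union: the r=3 cylinder at (16, 12) lies entirely inside the 12×29.5 cube at (10.5, 1), so the union is just the 12×29.5 cube at (10.5, 1) — boundary = 83.00 mm; the 5×27.5 cube at (11.5, 13) contributes its full rectangle (perimeter 65.00 mm); Taking the first minus the rest: starting from that combined region, the 5×27.5 cube at (11.5, 13) partially overlaps it — only the 87.50 mm² overlap (of its 137.50 mm²) is removed, clipping the outline — boundary = 118.00 mm; (rotated 25° about Z; rotation is an isometry so areas/perimeters/island counts are preserved). So its perimeter = 118.00 mm. Layer 18 is larger (118.00 vs 19.86 mm).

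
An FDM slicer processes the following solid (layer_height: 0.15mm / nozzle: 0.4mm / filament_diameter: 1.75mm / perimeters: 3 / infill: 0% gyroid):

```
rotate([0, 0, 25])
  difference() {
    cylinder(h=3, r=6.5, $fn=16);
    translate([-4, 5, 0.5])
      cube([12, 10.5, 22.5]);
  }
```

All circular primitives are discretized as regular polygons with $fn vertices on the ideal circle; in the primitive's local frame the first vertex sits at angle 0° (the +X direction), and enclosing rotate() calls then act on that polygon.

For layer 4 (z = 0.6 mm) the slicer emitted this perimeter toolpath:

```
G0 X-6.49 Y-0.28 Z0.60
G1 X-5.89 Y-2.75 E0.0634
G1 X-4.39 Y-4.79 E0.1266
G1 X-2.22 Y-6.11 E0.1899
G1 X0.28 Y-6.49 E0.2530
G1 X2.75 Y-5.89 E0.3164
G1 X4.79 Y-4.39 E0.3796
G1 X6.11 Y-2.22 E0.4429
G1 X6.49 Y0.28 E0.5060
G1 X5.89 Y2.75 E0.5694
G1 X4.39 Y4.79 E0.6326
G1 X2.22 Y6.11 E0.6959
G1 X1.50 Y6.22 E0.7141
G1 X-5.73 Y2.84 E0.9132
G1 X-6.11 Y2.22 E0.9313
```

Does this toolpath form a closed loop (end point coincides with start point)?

no

Start point (G0): (-6.49, -0.28). End point (last G1): the path does not return to the start — open.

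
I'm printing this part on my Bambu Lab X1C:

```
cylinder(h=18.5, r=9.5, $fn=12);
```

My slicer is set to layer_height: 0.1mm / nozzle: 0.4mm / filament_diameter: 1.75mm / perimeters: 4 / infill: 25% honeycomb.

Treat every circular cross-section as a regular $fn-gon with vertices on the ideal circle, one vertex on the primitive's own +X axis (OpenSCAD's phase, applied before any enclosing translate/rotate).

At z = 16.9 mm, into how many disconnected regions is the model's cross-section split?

1

At z = 16.9 mm: the r=9.5 cylinder gives a regular 12-gon of circumradius 9.5 (constant along its height). The result has 1 disconnected region.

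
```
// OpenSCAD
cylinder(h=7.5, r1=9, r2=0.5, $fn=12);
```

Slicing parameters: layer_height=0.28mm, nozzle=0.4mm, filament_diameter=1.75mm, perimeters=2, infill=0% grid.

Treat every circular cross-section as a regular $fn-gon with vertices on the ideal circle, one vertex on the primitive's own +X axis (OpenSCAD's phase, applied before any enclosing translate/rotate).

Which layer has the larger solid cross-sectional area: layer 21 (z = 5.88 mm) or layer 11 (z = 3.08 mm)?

layer 11 (z = 3.08 mm)

Layer 21 (z = 5.88): the cone (r1=9→r2=0.5) has section circumradius 2.336 here — a regular 12-gon (area = (12/2)·2.336²·sin(360°/12) = 16.37 mm²). So its area = 16.37 mm². Layer 11 (z = 3.08): the cone: at t=0.411 of its height the radius interpolates to r₁+(r₂−r₁)t = 5.509, giving a regular 12-gon of that circumradius (area = (12/2)·5.509²·sin(360°/12) = 91.06 mm²). So its area = 91.06 mm². Layer 11 is larger (91.06 vs 16.37 mm²).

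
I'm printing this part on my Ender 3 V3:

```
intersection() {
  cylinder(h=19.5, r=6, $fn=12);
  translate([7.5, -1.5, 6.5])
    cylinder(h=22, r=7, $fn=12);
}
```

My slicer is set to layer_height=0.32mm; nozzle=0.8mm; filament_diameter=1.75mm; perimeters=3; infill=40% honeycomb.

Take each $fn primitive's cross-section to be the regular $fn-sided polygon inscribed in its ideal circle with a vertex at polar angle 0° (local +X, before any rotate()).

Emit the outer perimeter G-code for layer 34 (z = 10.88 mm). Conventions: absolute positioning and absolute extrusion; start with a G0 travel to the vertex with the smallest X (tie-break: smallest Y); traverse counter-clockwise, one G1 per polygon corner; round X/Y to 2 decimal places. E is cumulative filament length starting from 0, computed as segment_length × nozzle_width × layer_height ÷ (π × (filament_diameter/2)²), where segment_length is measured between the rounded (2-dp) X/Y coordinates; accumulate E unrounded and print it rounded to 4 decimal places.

At z = 10.88 mm: the cylinder: section is a regular 12-gon, circumradius r=6; the r=7 cylinder at (7.5, -1.5) contributes a regular 12-gon of circumradius 7; After intersecting: the r=7 cylinder at (7.5, -1.5) partially overlaps the r=6 cylinder; clipping to the common part keeps 35.67 mm² — 1 connected region. The outline is a single polygon with 9 vertices. Extrusion per mm of travel: 0.8 × 0.32 / (π × 0.875²) = 0.106432. Accumulating E over each segment gives final E = 2.5204.

G0 X0.50 Y-1.50 Z10.88
G1 X1.44 Y-5.00 E0.3857
G1 X1.92 Y-5.48 E0.4580
G1 X3.00 Y-5.20 E0.5767
G1 X5.20 Y-3.00 E0.9079
G1 X6.00 Y0.00 E1.2383
G1 X5.20 Y3.00 E1.5688
G1 X3.82 Y4.38 E1.7765
G1 X1.44 Y2.00 E2.1347
G1 X0.50 Y-1.50 E2.5204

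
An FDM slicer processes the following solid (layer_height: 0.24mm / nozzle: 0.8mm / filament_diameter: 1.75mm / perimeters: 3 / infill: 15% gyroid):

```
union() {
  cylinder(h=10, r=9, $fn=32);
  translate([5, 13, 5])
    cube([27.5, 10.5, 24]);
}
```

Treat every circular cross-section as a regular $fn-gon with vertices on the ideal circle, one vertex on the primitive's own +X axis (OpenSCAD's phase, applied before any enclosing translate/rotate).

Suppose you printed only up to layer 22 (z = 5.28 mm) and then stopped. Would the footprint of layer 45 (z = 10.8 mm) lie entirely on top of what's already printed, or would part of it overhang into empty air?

entirely on top

Compare the two slices. At z = 5.28: the r=9 cylinder gives a regular 32-gon of circumradius 9 (constant along its height) (area = (32/2)·9.000²·sin(360°/32) = 252.84 mm²); the cube at (5, 13) is present — its section is the full 27.5×10.5 rectangle (area 288.75 mm²); Taking the union: the 2 present regions are separate (no shared area or edge), so areas and boundary lengths simply add and each stays a separate island — area = 541.59 mm². At z = 10.8: the cylinder does not reach this height (z outside [0, 10]); the 27.5×10.5 cube at (5, 13) contributes its full rectangle (area 288.75 mm²); Combining (union): only the 27.5×10.5 cube at (5, 13) is present, so the union is just that shape — area = 288.75 mm². Checking containment: the cross-section at z = 10.8 is a subset of the cross-section at z = 5.28.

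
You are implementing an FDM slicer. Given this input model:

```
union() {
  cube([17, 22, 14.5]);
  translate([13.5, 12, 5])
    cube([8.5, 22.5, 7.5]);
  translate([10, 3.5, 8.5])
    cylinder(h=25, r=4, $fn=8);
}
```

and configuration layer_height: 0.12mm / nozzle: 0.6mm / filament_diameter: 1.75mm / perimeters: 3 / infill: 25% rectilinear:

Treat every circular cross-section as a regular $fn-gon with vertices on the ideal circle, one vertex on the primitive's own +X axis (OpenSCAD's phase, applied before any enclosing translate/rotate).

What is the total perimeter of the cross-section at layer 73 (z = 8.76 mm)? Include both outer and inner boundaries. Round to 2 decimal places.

113.20 mm

At z = 8.76 mm: the cube is present — its section is the full 17×22 rectangle (perimeter 78.00 mm); the 8.5×22.5 cube at (13.5, 12) contributes its full rectangle (perimeter 62.00 mm); the cylinder at (10, 3.5): section is a regular 8-gon, circumradius r=4 (perimeter = 2·8·4.000·sin(180°/8) = 24.49 mm); Combining (union): the regions partially overlap (shared area 79.65 mm²), so the edge portions inside another operand are dropped and the merged outline is re-measured after clipping — boundary = 113.20 mm. Overall, the cross-section is a single solid region. Total boundary length (outer) = 113.20 mm.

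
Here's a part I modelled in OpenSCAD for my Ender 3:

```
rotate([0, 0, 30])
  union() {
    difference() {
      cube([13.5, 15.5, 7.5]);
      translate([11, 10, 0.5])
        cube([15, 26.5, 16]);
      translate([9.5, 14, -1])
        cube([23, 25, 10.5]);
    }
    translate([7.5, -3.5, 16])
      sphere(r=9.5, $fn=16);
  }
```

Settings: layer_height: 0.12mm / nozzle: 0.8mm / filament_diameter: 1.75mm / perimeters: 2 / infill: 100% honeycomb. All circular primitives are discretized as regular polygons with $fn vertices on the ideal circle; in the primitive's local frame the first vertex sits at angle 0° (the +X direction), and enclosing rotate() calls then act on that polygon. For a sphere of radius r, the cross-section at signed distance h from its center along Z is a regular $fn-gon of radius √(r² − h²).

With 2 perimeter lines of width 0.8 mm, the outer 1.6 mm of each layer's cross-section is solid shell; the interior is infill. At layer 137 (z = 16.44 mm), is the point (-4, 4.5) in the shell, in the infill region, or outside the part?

At z = 16.44 mm: the cube is not intersected at this z (z outside [0, 7.5]); the cube at (11, 10) (footprint 15×26.5) is included at this height; the cube at (9.5, 14) does not reach this height (z outside [-1, 9.5]); Subtracting the remaining from the first: the first operand is absent here, so nothing remains; the r=9.5 sphere at (7.5, -3.5) slices to a regular 16-gon of circumradius 9.490 (√(r²−h²) with h=0.44 from center); Merging all regions: only the r=9.5 sphere at (7.5, -3.5) is present, so the union is just that shape — 1 connected region; (whole slice rotated 30° about Z — lengths, areas and connectivity unchanged). Overall, the cross-section is a single solid region. Undo the 30° rotation: the query point maps to (-1.214, 5.897) in the un-rotated model frame. The nearest boundary edge runs (3.87, 5.27)→(0.79, 3.21); distance from the point to it = 3.35 mm. The point is not inside any of the regions above, so it lies outside the cross-section (3.35 mm from the nearest boundary).

outside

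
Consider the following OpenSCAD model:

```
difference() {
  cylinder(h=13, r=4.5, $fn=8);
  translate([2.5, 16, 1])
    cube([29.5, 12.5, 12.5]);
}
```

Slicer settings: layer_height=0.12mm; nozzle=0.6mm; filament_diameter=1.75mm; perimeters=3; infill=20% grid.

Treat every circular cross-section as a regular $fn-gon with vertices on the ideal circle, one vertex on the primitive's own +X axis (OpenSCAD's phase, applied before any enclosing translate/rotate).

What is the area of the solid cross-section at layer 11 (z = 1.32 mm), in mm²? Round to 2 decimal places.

At z = 1.32 mm: the cylinder: section is a regular 8-gon, circumradius r=4.5 (area = (8/2)·4.500²·sin(360°/8) = 57.28 mm²); the cube at (2.5, 16) (footprint 29.5×12.5) is included at this height (area 368.75 mm²); Subtracting the remaining from the first: starting from the r=4.5 cylinder (57.28 mm²), the 29.5×12.5 cube at (2.5, 16) misses the remaining region (no effect) — area = 57.28 mm². Overall, the cross-section is a single solid region. Net area = 57.28 mm².

57.28 mm²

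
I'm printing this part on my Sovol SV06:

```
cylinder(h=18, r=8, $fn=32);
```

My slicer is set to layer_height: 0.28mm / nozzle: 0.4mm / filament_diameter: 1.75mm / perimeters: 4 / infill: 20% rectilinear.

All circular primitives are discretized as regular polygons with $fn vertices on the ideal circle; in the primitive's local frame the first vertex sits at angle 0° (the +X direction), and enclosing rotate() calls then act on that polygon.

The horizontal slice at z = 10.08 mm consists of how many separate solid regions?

At z = 10.08 mm: the cylinder: section is a regular 32-gon, circumradius r=8. The result has 1 disconnected region.

1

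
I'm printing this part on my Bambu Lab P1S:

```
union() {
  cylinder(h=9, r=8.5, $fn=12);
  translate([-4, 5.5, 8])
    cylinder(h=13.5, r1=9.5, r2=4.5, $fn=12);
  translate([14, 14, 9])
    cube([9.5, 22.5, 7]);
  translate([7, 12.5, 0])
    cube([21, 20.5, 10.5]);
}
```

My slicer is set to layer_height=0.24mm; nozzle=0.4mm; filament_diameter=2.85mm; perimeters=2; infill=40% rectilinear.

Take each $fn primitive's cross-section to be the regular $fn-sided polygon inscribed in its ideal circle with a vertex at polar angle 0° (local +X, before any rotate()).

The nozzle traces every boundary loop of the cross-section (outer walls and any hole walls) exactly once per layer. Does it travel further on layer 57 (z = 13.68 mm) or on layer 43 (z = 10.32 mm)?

Layer 57 (z = 13.68): the cylinder is absent (z outside [0, 9]); the cone at (-4, 5.5) contributes a regular 12-gon of circumradius 7.396 (interpolated between r1=9.5 and r2=4.5 at t=0.421) (perimeter = 2·12·7.396·sin(180°/12) = 45.94 mm); the cube at (14, 14) is present — its section is the full 9.5×22.5 rectangle (perimeter 64.00 mm); the cube at (7, 12.5) is absent (z outside [0, 10.5]); Merging all regions: the 2 present regions are separate (no shared area or edge), so areas and boundary lengths simply add and each stays a separate island — boundary = 109.94 mm. So its perimeter = 109.94 mm. Layer 43 (z = 10.32): the cylinder is not intersected at this z (z outside [0, 9]); the cone at (-4, 5.5): at t=0.172 of its height the radius interpolates to r₁+(r₂−r₁)t = 8.641, giving a regular 12-gon of that circumradius (perimeter = 2·12·8.641·sin(180°/12) = 53.67 mm); the cube at (14, 14) (footprint 9.5×22.5) is included at this height (perimeter 64.00 mm); the cube at (7, 12.5) is present — its section is the full 21×20.5 rectangle (perimeter 83.00 mm); Merging all regions: the regions partially overlap (shared area 180.50 mm²), so the edge portions inside another operand are dropped and the merged outline is re-measured after clipping — boundary = 143.67 mm. So its perimeter = 143.67 mm. Layer 43 is larger (143.67 vs 109.94 mm).

layer 43 (z = 10.32 mm)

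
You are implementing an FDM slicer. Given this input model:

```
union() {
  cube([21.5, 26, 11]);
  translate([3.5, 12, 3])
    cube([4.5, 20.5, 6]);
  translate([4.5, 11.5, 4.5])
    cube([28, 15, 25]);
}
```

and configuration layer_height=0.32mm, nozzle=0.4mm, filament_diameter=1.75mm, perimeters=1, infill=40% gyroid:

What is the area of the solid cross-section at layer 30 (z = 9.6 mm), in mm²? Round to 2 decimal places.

732.50 mm²

At z = 9.6 mm: the 21.5×26 cube contributes its full rectangle (area 559.00 mm²); the cube at (3.5, 12) is absent (z outside [3, 9]); the cube at (4.5, 11.5) (footprint 28×15) is included at this height (area 420.00 mm²); Combining (union): the regions partially overlap — summed areas 979.00 mm² minus the doubly-counted overlap 246.50 mm² gives 732.50 mm² — area = 732.50 mm². Overall, the cross-section is a single solid region. Net area = 732.50 mm².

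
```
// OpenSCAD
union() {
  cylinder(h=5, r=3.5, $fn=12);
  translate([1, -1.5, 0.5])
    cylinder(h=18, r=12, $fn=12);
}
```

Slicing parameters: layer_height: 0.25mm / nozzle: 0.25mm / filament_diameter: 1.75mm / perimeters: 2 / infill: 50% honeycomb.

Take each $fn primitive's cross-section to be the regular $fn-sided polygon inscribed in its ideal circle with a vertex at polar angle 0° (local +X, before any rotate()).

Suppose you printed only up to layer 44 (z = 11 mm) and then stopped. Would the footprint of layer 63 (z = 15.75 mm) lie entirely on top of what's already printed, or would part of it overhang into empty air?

entirely on top

Compare the two slices. At z = 11: the cylinder does not reach this height (z outside [0, 5]); the cylinder at (1, -1.5): section is a regular 12-gon, circumradius r=12 (area = (12/2)·12.000²·sin(360°/12) = 432.00 mm²); Taking the union: only the r=12 cylinder at (1, -1.5) is present, so the union is just that shape — area = 432.00 mm². At z = 15.75: the cylinder is absent (z outside [0, 5]); the r=12 cylinder at (1, -1.5) contributes a regular 12-gon of circumradius 12 (area = (12/2)·12.000²·sin(360°/12) = 432.00 mm²); Combining (union): only the r=12 cylinder at (1, -1.5) is present, so the union is just that shape — area = 432.00 mm². Checking containment: the cross-section at z = 15.75 is a subset of the cross-section at z = 11.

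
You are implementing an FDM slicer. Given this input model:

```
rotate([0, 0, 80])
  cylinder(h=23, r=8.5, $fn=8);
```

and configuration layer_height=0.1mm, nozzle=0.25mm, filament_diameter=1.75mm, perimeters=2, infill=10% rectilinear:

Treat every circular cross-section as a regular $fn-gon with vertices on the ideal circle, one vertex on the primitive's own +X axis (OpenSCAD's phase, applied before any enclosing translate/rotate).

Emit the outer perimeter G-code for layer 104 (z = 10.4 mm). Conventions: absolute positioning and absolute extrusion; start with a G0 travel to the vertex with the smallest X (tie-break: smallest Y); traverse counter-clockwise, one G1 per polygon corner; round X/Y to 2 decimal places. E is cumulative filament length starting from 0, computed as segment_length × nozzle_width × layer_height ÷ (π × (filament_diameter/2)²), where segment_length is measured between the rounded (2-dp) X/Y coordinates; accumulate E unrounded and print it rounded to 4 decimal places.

At z = 10.4 mm: the cylinder: section is a regular 8-gon, circumradius r=8.5; (rotated 80° about Z; rotation is an isometry so areas/perimeters/island counts are preserved). The outline is a single polygon with 8 vertices. Extrusion per mm of travel: 0.25 × 0.1 / (π × 0.875²) = 0.010394. Accumulating E over each segment gives final E = 0.5410.

G0 X-8.37 Y1.48 Z10.40
G1 X-6.96 Y-4.88 E0.0677
G1 X-1.48 Y-8.37 E0.1352
G1 X4.88 Y-6.96 E0.2029
G1 X8.37 Y-1.48 E0.2705
G1 X6.96 Y4.88 E0.3382
G1 X1.48 Y8.37 E0.4057
G1 X-4.88 Y6.96 E0.4734
G1 X-8.37 Y1.48 E0.5410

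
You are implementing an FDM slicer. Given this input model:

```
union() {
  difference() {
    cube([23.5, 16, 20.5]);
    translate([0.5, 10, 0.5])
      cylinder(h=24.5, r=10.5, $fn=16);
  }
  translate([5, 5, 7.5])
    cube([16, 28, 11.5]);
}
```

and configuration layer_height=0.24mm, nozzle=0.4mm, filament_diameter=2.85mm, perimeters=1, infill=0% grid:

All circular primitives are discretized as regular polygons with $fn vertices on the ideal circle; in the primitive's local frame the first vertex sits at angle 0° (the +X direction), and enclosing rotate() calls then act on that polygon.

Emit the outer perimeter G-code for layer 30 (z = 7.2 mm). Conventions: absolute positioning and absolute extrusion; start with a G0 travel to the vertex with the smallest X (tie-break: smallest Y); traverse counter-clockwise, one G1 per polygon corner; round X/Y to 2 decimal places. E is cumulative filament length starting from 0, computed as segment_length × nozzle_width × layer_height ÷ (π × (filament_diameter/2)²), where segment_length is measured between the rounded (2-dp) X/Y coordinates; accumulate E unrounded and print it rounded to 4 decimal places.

G0 X3.01 Y0.00 Z7.20
G1 X23.50 Y0.00 E0.3083
G1 X23.50 Y16.00 E0.5491
G1 X8.88 Y16.00 E0.7691
G1 X10.20 Y14.02 E0.8049
G1 X11.00 Y10.00 E0.8666
G1 X10.20 Y5.98 E0.9283
G1 X7.92 Y2.58 E0.9899
G1 X4.52 Y0.30 E1.0515
G1 X3.01 Y0.00 E1.0747

At z = 7.2 mm: the 23.5×16 cube contributes its full rectangle; the r=10.5 cylinder at (0.5, 10) gives a regular 16-gon of circumradius 10.5 (constant along its height); Taking the first minus the rest: starting from the 23.5×16 cube, the r=10.5 cylinder at (0.5, 10) partially overlaps it — only the 150.25 mm² overlap (of its 337.53 mm²) is removed, clipping the outline — 1 connected region; the cube at (5, 5) does not reach this height (z outside [7.5, 19]); Merging all regions: only the result so far is present, so the union is just that shape — 1 connected region. The outline is a single polygon with 9 vertices. Extrusion per mm of travel: 0.4 × 0.24 / (π × 1.425²) = 0.015048. Accumulating E over each segment gives final E = 1.0747.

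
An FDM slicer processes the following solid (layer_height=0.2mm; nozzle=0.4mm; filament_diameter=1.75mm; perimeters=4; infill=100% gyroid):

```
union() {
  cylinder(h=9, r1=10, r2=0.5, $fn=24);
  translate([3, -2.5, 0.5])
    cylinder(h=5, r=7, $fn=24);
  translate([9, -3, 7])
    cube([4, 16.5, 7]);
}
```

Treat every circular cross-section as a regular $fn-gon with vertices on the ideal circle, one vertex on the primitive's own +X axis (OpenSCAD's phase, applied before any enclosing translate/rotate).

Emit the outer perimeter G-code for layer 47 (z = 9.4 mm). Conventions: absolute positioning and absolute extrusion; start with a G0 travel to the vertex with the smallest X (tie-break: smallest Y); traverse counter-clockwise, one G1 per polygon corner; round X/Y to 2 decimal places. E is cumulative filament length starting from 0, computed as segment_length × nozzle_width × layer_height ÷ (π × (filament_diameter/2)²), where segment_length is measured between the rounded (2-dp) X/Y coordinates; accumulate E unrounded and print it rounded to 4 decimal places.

G0 X9.00 Y-3.00 Z9.40
G1 X13.00 Y-3.00 E0.1330
G1 X13.00 Y13.50 E0.6818
G1 X9.00 Y13.50 E0.8149
G1 X9.00 Y-3.00 E1.3637

At z = 9.4 mm: the cone is absent (z outside [0, 9]); the cylinder at (3, -2.5) is absent (z outside [0.5, 5.5]); the cube at (9, -3) is present — its section is the full 4×16.5 rectangle; Taking the union: only the 4×16.5 cube at (9, -3) is present, so the union is just that shape — 1 connected region. The outline is a single polygon with 4 vertices. Extrusion per mm of travel: 0.4 × 0.2 / (π × 0.875²) = 0.033260. Accumulating E over each segment gives final E = 1.3637.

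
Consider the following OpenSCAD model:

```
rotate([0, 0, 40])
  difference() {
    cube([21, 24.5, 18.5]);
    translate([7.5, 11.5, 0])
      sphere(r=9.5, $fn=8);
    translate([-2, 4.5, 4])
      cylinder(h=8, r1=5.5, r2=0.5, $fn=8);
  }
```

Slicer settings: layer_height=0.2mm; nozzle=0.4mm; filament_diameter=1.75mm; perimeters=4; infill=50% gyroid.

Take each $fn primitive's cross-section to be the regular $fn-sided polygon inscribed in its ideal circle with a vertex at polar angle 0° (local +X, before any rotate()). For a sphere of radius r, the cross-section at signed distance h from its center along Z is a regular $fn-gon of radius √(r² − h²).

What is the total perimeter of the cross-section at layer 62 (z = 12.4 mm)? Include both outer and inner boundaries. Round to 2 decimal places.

At z = 12.4 mm: the cube is present — its section is the full 21×24.5 rectangle (perimeter 91.00 mm); the sphere at (7.5, 11.5) is absent (|z−center|=12.400 > r=9.5); the cone at (-2, 4.5) is not intersected at this z (z outside [4, 12]); Subtracting the remaining from the first: none of the subtracted shapes is present at this height, so the 21×24.5 cube is unchanged — boundary = 91.00 mm; (whole slice rotated 40° about Z — lengths, areas and connectivity unchanged). Overall, the cross-section is a single solid region. Total boundary length (outer) = 91.00 mm.

91.00 mm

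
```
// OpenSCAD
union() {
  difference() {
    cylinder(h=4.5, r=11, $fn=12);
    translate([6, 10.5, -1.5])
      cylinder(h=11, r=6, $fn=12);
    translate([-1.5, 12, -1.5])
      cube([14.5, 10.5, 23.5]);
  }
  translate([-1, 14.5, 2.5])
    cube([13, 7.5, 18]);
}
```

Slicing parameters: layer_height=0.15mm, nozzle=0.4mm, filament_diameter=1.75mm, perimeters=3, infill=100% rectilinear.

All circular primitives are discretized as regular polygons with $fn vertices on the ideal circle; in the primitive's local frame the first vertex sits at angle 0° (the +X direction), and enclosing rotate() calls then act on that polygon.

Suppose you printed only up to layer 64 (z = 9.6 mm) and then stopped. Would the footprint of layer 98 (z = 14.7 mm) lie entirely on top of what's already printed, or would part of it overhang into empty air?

entirely on top

Compare the two slices. At z = 9.6: the cylinder does not reach this height (z outside [0, 4.5]); the cylinder at (6, 10.5) is absent (z outside [-1.5, 9.5]); the cube at (-1.5, 12) (footprint 14.5×10.5) is included at this height (area 152.25 mm²); Subtracting the remaining from the first: the first operand is absent here, so nothing remains; the 13×7.5 cube at (-1, 14.5) contributes its full rectangle (area 97.50 mm²); Merging all regions: only the 13×7.5 cube at (-1, 14.5) is present, so the union is just that shape — area = 97.50 mm². At z = 14.7: the cylinder does not reach this height (z outside [0, 4.5]); the cylinder at (6, 10.5) is absent (z outside [-1.5, 9.5]); the 14.5×10.5 cube at (-1.5, 12) contributes its full rectangle (area 152.25 mm²); Subtracting the remaining from the first: the first operand is absent here, so nothing remains; the cube at (-1, 14.5) (footprint 13×7.5) is included at this height (area 97.50 mm²); Merging all regions: only the 13×7.5 cube at (-1, 14.5) is present, so the union is just that shape — area = 97.50 mm². Checking containment: the cross-section at z = 14.7 is a subset of the cross-section at z = 9.6.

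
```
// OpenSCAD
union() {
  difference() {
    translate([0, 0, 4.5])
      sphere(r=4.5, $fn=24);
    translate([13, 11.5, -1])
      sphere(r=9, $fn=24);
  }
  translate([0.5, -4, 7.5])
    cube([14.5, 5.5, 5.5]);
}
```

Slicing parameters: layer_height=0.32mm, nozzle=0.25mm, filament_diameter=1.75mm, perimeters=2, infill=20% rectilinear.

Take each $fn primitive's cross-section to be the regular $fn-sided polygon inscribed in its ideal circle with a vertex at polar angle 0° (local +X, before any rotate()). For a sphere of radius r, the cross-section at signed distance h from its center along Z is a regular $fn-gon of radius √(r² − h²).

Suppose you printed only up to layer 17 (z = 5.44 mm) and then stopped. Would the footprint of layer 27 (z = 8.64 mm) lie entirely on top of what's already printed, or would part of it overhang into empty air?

Compare the two slices. At z = 5.44: the r=4.5 sphere slices to a regular 24-gon of circumradius 4.401 (√(r²−h²) with h=0.94 from center) (area = (24/2)·4.401²·sin(360°/24) = 60.15 mm²); the r=9 sphere at (13, 11.5) contributes a regular 24-gon of circumradius √(9²−6.44²) = 6.287 (area = (24/2)·6.287²·sin(360°/24) = 122.76 mm²); Taking the first minus the rest: starting from the r=4.5 sphere (60.15 mm²), the r=9 sphere at (13, 11.5) misses the remaining region (no effect) — area = 60.15 mm²; the cube at (0.5, -4) is absent (z outside [7.5, 13]); Combining (union): only the result so far is present, so the union is just that shape — area = 60.15 mm². At z = 8.64: the sphere: section is a regular 24-gon, circumradius = √(r²−h²) = √(4.5²−4.14²) = 1.764 (area = (24/2)·1.764²·sin(360°/24) = 9.66 mm²); the sphere at (13, 11.5) is absent (|z−center|=9.640 > r=9); After the difference (first − rest): none of the subtracted shapes is present at this height, so the r=4.5 sphere is unchanged — area = 9.66 mm²; the 14.5×5.5 cube at (0.5, -4) contributes its full rectangle (area 79.75 mm²); Taking the union: the regions partially overlap — summed areas 89.41 mm² minus the doubly-counted overlap 3.06 mm² gives 86.35 mm² — area = 86.35 mm². Checking containment: at z = 8.64 the cross-section extends beyond the z = 5.44 cross-section by about 61.48 mm².

part overhangs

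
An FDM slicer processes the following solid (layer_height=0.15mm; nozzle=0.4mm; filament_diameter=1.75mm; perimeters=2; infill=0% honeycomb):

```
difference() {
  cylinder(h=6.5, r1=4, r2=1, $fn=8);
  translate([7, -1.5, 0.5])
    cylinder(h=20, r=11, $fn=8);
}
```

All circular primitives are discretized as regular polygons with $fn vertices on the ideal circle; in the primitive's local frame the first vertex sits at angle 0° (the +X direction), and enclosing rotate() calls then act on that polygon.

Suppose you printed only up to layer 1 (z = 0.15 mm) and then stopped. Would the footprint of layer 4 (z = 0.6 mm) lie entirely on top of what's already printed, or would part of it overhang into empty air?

entirely on top

Compare the two slices. At z = 0.15: the cone (r1=4→r2=1) has section circumradius 3.931 here — a regular 8-gon (area = (8/2)·3.931²·sin(360°/8) = 43.70 mm²); the cylinder at (7, -1.5) is absent (z outside [0.5, 20.5]); After the difference (first − rest): none of the subtracted shapes is present at this height, so the cone is unchanged — area = 43.70 mm². At z = 0.6: the cone (r1=4→r2=1) has section circumradius 3.723 here — a regular 8-gon (area = (8/2)·3.723²·sin(360°/8) = 39.21 mm²); the r=11 cylinder at (7, -1.5) contributes a regular 8-gon of circumradius 11 (area = (8/2)·11.000²·sin(360°/8) = 342.24 mm²); Subtracting the remaining from the first: starting from the cone (39.21 mm²), the r=11 cylinder at (7, -1.5) partially overlaps it — only the 38.20 mm² overlap (of its 342.24 mm²) is removed, clipping the outline — area = 1.01 mm². Checking containment: the cross-section at z = 0.6 is a subset of the cross-section at z = 0.15.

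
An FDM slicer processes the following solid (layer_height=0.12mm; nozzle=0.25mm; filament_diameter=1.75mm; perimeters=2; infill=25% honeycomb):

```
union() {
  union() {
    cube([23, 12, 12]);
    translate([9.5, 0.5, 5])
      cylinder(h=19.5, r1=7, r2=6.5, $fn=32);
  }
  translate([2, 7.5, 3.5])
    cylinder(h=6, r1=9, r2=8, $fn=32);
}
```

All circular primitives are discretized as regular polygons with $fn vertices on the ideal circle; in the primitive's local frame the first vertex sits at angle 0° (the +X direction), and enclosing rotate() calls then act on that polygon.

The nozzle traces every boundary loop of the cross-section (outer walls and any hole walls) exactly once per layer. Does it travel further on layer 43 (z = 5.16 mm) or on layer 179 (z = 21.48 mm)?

layer 43 (z = 5.16 mm)

Layer 43 (z = 5.16): the 23×12 cube contributes its full rectangle (perimeter 70.00 mm); the cone at (9.5, 0.5) (r1=7→r2=6.5) has section circumradius 6.996 here — a regular 32-gon (perimeter = 2·32·6.996·sin(180°/32) = 43.89 mm); Taking the union: the regions partially overlap (shared area 83.36 mm²), so the edge portions inside another operand are dropped and the merged outline is re-measured after clipping — boundary = 77.04 mm; the cone at (2, 7.5) (r1=9→r2=8) has section circumradius 8.723 here — a regular 32-gon (perimeter = 2·32·8.723·sin(180°/32) = 54.72 mm); Taking the union: the regions partially overlap (shared area 119.95 mm²), so the edge portions inside another operand are dropped and the merged outline is re-measured after clipping — boundary = 88.92 mm. So its perimeter = 88.92 mm. Layer 179 (z = 21.48): the cube does not reach this height (z outside [0, 12]); the cone at (9.5, 0.5) contributes a regular 32-gon of circumradius 6.577 (interpolated between r1=7 and r2=6.5 at t=0.845) (perimeter = 2·32·6.577·sin(180°/32) = 41.26 mm); Taking the union: only the cone at (9.5, 0.5) is present, so the union is just that shape — boundary = 41.26 mm; the cone at (2, 7.5) is not intersected at this z (z outside [3.5, 9.5]); Taking the union: only the result so far is present, so the union is just that shape — boundary = 41.26 mm. So its perimeter = 41.26 mm. Layer 43 is larger (88.92 vs 41.26 mm).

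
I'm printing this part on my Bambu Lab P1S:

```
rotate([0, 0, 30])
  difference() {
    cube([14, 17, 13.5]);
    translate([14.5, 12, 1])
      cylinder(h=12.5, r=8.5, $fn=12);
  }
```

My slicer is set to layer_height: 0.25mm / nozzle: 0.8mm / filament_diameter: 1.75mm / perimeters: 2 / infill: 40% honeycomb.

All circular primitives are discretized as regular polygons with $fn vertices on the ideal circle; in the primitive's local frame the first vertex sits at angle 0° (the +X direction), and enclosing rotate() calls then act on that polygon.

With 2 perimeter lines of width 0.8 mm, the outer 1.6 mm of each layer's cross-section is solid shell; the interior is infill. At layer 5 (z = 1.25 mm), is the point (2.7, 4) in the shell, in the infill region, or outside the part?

At z = 1.25 mm: the cube (footprint 14×17) is included at this height; the cylinder at (14.5, 12): section is a regular 12-gon, circumradius r=8.5; Subtracting the remaining from the first: starting from the 14×17 cube, the r=8.5 cylinder at (14.5, 12) partially overlaps it — only the 86.42 mm² overlap (of its 216.75 mm²) is removed, clipping the outline — 1 connected region; (whole slice rotated 30° about Z — lengths, areas and connectivity unchanged). Overall, the cross-section is a single solid region. Undo the 30° rotation: the query point maps to (4.338, 2.114) in the un-rotated model frame. The nearest boundary edge runs (14.00, 0.00)→(0.00, 0.00); distance from the point to it = 2.11 mm. The point is inside the cross-section and 2.11 mm from the nearest boundary — more than the 1.6 mm shell width (2 × 0.8), so it's in the infill interior.

infill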